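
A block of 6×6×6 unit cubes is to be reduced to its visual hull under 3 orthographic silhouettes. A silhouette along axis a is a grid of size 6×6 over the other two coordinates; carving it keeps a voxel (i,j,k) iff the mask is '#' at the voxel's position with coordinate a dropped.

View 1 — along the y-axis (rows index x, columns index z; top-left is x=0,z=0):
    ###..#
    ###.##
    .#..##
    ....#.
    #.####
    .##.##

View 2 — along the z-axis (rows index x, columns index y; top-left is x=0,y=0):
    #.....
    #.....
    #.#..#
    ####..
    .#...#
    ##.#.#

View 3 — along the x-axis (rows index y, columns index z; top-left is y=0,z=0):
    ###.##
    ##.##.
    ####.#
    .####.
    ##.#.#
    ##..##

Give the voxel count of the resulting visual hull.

before carving: 216 voxels (6×6×6)
carve view 1 (along y, XZ-mask fill 22/36): 132 voxels remain
carve view 2 (along z, XY-mask fill 15/36): 48 voxels remain
carve view 3 (along x, YZ-mask fill 26/36): 38 voxels remain

remaining voxels: 38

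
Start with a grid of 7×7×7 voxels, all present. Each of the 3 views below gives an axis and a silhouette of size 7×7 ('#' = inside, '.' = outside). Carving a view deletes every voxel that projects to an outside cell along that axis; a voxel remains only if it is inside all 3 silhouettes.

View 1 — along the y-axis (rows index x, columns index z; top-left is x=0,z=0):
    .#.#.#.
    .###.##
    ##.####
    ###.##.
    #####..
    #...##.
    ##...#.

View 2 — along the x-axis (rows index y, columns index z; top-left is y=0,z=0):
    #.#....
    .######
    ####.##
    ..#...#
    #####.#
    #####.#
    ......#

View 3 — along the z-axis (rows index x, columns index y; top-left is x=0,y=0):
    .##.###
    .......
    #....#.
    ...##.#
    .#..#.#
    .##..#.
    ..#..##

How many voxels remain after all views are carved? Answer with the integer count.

start: 7×7×7 = 343 voxels
after view 1 [y-axis, 30 of 49 cells solid] → remaining = 210
after view 2 [x-axis, 29 of 49 cells solid] → remaining = 114
after view 3 [z-axis, 19 of 49 cells solid] → remaining = 41

remaining voxels: 41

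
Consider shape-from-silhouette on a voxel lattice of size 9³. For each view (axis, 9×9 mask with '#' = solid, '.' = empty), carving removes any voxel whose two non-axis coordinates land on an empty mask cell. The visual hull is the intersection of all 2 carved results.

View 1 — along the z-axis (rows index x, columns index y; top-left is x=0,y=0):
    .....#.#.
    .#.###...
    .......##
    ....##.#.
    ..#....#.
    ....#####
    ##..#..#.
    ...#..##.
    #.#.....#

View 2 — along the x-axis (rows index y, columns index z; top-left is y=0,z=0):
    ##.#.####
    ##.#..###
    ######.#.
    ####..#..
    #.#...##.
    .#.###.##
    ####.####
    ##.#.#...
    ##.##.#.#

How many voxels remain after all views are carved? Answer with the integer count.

remaining voxels: 152

full grid |V| = 729
  1. axis=2 (XY plane), |mask|=28  ⇒  voxels=252
  2. axis=0 (YZ plane), |mask|=53  ⇒  voxels=152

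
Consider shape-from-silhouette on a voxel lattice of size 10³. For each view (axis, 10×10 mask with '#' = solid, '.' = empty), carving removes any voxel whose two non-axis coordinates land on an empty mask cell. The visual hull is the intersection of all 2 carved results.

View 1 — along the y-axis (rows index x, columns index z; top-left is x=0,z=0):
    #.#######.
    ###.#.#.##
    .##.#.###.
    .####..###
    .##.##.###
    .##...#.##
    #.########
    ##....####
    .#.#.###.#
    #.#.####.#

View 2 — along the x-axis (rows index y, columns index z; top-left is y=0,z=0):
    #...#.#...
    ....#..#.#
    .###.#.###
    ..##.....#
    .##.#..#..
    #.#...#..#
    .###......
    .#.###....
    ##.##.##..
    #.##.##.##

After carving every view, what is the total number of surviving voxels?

before carving: 1000 voxels (10×10×10)
V1 y: intersect with XZ mask (68 set) -- 680 left
V2 x: intersect with YZ mask (44 set) -- 297 left

remaining voxels: 297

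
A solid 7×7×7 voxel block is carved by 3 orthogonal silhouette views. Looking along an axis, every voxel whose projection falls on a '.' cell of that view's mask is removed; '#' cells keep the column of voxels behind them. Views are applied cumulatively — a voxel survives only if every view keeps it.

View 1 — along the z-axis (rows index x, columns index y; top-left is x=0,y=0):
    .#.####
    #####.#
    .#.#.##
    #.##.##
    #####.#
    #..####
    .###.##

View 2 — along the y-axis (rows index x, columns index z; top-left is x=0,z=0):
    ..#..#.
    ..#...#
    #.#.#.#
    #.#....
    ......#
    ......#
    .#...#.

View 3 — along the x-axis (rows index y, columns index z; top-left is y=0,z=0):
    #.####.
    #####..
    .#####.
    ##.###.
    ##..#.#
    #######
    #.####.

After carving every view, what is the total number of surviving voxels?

|visual hull| = 42

before carving: 343 voxels (7×7×7)
carve view 1 (along z, XY-mask fill 36/49): 252 voxels remain
carve view 2 (along y, XZ-mask fill 14/49): 69 voxels remain
carve view 3 (along x, YZ-mask fill 36/49): 42 voxels remain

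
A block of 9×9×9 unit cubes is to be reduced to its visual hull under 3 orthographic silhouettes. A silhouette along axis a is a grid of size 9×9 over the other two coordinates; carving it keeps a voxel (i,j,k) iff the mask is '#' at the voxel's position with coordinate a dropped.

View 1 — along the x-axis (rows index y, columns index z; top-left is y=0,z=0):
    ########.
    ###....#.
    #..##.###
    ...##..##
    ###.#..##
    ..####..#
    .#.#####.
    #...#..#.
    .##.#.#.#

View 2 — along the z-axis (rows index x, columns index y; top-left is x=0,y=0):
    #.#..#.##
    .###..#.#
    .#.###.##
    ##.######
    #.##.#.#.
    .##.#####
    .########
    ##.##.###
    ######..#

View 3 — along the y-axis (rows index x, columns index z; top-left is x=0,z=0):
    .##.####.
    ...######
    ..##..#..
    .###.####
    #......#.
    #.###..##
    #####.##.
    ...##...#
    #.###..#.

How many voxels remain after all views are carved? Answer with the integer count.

174 voxels

before carving: 729 voxels (9×9×9)
  1. axis=0 (YZ plane), |mask|=47  ⇒  voxels=423
  2. axis=2 (XY plane), |mask|=58  ⇒  voxels=294
  3. axis=1 (XZ plane), |mask|=45  ⇒  voxels=174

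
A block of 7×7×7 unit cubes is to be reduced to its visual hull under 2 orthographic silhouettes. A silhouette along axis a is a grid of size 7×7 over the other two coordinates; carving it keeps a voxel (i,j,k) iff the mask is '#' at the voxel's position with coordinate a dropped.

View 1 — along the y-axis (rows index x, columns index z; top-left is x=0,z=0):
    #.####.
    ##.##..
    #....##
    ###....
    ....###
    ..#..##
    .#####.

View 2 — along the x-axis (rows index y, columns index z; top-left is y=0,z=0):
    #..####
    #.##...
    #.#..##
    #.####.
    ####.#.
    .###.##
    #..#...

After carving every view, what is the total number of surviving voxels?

full grid |V| = 343
  1. axis=1 (XZ plane), |mask|=26  ⇒  voxels=182
  2. axis=0 (YZ plane), |mask|=29  ⇒  voxels=110

110 voxels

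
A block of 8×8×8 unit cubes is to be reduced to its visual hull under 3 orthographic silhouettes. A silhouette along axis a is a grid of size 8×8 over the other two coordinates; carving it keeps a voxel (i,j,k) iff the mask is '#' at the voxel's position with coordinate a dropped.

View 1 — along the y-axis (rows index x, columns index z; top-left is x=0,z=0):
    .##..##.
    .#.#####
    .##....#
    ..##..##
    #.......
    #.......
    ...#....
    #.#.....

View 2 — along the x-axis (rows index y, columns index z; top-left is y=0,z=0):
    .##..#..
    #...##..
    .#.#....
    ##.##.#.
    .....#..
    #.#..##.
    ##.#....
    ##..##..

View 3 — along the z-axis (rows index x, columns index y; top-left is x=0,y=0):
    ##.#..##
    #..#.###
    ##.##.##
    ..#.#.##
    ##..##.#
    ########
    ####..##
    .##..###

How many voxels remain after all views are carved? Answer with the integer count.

start: 8×8×8 = 512 voxels
V1 y: intersect with XZ mask (22 set) -- 176 left
V2 x: intersect with YZ mask (25 set) -- 66 left
V3 z: intersect with XY mask (44 set) -- 45 left

remaining voxels: 45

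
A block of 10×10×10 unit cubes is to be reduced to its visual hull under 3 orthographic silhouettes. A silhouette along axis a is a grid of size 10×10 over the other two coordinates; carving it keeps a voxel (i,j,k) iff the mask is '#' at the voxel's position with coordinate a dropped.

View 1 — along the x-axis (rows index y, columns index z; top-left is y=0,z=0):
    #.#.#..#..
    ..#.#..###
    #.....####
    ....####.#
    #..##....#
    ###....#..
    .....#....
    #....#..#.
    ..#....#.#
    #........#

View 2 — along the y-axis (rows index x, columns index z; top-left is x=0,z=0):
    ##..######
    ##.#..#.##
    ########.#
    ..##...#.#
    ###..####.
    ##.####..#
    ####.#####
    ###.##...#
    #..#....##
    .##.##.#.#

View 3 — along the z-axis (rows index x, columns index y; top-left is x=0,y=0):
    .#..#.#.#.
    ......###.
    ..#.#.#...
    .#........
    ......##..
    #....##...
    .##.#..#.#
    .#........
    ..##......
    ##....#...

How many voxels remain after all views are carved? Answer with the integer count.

start: 10×10×10 = 1000 voxels
V1 x: intersect with YZ mask (36 set) -- 360 left
V2 y: intersect with XZ mask (66 set) -- 244 left
V3 z: intersect with XY mask (27 set) -- 66 left

66 voxels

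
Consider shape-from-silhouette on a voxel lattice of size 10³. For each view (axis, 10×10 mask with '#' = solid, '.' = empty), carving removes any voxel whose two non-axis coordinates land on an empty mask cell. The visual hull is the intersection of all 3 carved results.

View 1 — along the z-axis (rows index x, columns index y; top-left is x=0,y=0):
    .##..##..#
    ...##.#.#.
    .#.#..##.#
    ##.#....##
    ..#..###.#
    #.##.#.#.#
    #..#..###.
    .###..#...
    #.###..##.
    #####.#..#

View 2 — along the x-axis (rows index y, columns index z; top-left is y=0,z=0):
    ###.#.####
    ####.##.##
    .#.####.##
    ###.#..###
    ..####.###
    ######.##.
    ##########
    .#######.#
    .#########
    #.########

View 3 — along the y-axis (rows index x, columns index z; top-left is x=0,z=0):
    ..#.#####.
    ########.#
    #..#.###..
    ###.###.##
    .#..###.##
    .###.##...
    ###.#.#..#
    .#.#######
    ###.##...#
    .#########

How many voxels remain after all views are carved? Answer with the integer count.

|visual hull| = 288

start: 10×10×10 = 1000 voxels
carve view 1 (along z, XY-mask fill 52/100): 520 voxels remain
carve view 2 (along x, YZ-mask fill 81/100): 423 voxels remain
carve view 3 (along y, XZ-mask fill 68/100): 288 voxels remain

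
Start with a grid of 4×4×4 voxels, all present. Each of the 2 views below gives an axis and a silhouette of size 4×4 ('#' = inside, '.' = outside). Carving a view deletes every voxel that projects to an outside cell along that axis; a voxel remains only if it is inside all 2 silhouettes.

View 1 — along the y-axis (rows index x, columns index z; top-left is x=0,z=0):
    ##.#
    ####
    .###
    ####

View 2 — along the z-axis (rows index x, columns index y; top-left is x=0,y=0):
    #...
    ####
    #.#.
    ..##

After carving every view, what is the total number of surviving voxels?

|visual hull| = 33

before carving: 64 voxels (4×4×4)
after view 1 [y-axis, 14 of 16 cells solid] → remaining = 56
after view 2 [z-axis, 9 of 16 cells solid] → remaining = 33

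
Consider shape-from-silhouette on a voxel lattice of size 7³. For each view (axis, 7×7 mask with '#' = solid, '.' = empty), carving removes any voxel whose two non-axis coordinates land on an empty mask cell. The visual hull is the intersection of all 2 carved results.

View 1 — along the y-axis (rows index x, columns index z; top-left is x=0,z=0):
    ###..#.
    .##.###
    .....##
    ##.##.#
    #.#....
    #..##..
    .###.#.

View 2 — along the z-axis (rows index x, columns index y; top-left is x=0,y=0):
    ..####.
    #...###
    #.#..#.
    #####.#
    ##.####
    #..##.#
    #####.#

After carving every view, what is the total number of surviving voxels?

full grid |V| = 343
after view 1 [y-axis, 25 of 49 cells solid] → remaining = 175
after view 2 [z-axis, 33 of 49 cells solid] → remaining = 120

|visual hull| = 120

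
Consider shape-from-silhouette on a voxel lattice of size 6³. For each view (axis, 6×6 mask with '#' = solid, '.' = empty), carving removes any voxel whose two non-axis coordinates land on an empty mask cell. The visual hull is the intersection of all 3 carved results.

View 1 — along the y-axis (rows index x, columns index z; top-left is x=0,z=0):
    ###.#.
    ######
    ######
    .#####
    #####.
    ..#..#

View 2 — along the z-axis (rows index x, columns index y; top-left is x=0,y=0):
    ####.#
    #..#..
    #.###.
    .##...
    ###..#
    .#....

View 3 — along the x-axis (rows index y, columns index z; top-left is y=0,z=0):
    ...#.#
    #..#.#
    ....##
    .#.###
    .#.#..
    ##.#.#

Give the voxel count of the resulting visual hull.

34 voxels

full grid |V| = 216
step 1: project along y, AND mask (28/36) → |grid| = 168
step 2: project along z, AND mask (18/36) → |grid| = 88
step 3: project along x, AND mask (17/36) → |grid| = 34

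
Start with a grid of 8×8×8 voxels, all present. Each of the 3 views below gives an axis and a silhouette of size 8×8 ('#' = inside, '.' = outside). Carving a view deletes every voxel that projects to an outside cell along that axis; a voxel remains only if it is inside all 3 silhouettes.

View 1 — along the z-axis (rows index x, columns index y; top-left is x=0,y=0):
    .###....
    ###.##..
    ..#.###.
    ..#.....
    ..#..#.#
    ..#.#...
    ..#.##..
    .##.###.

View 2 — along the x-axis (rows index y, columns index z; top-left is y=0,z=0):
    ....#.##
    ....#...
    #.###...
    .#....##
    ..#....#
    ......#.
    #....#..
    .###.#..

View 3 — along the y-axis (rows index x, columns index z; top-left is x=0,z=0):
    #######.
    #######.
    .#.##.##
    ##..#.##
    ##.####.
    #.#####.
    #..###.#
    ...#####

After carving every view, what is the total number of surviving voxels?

full grid |V| = 512
  1. axis=2 (XY plane), |mask|=26  ⇒  voxels=208
  2. axis=0 (YZ plane), |mask|=20  ⇒  voxels=64
  3. axis=1 (XZ plane), |mask|=46  ⇒  voxels=44

remaining voxels: 44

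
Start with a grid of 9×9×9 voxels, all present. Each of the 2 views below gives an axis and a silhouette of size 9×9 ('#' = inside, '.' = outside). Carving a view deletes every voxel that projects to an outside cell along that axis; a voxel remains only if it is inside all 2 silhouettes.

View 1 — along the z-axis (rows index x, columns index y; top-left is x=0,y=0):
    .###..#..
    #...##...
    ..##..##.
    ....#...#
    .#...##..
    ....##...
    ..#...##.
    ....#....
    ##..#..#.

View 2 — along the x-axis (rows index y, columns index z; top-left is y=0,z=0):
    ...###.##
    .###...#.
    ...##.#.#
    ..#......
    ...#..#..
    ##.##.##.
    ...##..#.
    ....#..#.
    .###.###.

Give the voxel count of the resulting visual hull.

full grid |V| = 729
[1] z-view keeps 26 columns → grid now 234
[2] x-view keeps 33 columns → grid now 88

voxel count = 88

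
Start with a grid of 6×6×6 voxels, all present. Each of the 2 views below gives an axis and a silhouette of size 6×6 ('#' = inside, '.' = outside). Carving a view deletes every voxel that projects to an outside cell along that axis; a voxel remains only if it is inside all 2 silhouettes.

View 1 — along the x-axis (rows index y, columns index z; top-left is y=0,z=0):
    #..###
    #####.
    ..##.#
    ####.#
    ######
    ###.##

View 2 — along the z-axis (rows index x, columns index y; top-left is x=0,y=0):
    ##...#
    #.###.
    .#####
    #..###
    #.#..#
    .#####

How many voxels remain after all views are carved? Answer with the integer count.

initial block: 6^3 = 216
[1] x-view keeps 28 columns → grid now 168
[2] z-view keeps 24 columns → grid now 112

112 voxels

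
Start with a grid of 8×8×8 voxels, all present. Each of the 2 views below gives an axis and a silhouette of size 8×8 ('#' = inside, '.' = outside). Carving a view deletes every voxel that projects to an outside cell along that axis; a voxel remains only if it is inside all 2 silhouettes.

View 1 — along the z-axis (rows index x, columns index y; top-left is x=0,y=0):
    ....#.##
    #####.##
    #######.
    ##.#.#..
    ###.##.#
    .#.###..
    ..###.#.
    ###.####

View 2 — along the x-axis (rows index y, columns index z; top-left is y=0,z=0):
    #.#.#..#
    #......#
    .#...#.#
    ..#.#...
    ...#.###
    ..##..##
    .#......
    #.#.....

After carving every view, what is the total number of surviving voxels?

initial block: 8^3 = 512
after view 1 [z-axis, 42 of 64 cells solid] → remaining = 336
after view 2 [x-axis, 22 of 64 cells solid] → remaining = 118

|visual hull| = 118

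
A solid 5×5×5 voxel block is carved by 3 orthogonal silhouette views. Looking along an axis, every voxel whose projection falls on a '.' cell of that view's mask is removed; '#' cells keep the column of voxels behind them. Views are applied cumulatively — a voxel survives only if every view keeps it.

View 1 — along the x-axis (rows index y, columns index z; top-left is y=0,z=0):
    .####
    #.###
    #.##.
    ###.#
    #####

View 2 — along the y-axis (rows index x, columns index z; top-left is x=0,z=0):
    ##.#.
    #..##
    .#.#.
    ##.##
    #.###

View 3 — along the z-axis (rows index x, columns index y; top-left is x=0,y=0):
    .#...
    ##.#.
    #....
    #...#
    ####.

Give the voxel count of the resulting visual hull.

|visual hull| = 31

initial block: 5^3 = 125
carve view 1 (along x, YZ-mask fill 20/25): 100 voxels remain
carve view 2 (along y, XZ-mask fill 16/25): 62 voxels remain
carve view 3 (along z, XY-mask fill 11/25): 31 voxels remain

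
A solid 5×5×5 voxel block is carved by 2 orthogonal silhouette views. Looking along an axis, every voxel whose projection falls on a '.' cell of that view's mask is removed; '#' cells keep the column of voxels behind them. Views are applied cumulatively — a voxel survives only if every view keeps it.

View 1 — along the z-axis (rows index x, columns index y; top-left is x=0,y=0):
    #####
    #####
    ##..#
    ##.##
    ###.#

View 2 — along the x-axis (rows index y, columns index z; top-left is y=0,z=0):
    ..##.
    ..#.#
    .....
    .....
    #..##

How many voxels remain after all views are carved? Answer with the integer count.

35 voxels

full grid |V| = 125
step 1: project along z, AND mask (21/25) → |grid| = 105
step 2: project along x, AND mask (7/25) → |grid| = 35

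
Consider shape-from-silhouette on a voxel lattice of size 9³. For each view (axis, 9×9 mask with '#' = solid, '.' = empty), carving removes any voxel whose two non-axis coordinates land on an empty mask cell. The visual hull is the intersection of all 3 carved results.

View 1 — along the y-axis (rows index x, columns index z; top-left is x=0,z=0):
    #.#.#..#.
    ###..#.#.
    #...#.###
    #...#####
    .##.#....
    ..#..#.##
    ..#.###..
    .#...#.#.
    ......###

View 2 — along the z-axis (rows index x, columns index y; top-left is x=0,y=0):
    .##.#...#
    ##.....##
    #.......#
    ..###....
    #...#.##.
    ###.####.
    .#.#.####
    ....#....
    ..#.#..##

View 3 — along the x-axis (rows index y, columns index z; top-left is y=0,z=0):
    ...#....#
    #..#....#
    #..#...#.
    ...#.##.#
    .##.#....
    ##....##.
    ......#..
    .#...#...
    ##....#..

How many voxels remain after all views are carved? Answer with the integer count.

|visual hull| = 39

start: 9×9×9 = 729 voxels
carve view 1 (along y, XZ-mask fill 37/81): 333 voxels remain
carve view 2 (along z, XY-mask fill 35/81): 143 voxels remain
carve view 3 (along x, YZ-mask fill 25/81): 39 voxels remain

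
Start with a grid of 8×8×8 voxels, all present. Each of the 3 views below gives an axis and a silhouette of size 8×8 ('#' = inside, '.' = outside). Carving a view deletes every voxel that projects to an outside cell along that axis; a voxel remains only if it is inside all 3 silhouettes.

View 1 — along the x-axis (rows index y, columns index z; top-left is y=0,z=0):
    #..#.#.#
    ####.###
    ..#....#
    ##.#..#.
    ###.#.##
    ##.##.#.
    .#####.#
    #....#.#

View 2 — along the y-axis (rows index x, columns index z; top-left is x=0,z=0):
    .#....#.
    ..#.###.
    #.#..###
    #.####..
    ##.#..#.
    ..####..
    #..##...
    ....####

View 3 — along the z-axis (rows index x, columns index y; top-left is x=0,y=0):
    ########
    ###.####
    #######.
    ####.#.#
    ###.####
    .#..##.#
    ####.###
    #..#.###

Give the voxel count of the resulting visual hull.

full grid |V| = 512
  1. axis=0 (YZ plane), |mask|=37  ⇒  voxels=296
  2. axis=1 (XZ plane), |mask|=31  ⇒  voxels=137
  3. axis=2 (XY plane), |mask|=51  ⇒  voxels=105

105 voxels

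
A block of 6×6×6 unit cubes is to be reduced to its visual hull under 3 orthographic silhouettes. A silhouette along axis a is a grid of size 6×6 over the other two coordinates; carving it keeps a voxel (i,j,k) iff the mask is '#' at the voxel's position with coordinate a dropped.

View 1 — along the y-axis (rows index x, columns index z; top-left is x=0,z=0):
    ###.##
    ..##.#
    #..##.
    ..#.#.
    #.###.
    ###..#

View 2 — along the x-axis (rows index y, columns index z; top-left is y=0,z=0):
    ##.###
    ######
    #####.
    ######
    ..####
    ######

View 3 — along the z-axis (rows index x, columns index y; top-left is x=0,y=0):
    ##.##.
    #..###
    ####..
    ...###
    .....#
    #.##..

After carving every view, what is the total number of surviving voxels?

|visual hull| = 60

start: 6×6×6 = 216 voxels
carve view 1 (along y, XZ-mask fill 21/36): 126 voxels remain
carve view 2 (along x, YZ-mask fill 32/36): 112 voxels remain
carve view 3 (along z, XY-mask fill 19/36): 60 voxels remain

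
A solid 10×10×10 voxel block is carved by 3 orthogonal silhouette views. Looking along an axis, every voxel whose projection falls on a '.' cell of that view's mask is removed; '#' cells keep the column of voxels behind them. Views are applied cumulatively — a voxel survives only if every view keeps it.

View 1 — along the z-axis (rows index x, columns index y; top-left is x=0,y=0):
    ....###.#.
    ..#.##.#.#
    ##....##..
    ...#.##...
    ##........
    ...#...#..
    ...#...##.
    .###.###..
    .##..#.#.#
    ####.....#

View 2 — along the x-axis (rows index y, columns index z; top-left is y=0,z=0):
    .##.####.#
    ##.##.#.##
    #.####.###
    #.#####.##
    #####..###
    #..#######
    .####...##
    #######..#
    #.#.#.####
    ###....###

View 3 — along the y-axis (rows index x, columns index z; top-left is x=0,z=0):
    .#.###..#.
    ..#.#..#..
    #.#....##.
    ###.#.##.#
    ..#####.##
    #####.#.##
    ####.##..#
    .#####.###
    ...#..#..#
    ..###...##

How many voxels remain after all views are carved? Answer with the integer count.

157 voxels

initial block: 10^3 = 1000
after view 1 [z-axis, 39 of 100 cells solid] → remaining = 390
after view 2 [x-axis, 73 of 100 cells solid] → remaining = 288
after view 3 [y-axis, 57 of 100 cells solid] → remaining = 157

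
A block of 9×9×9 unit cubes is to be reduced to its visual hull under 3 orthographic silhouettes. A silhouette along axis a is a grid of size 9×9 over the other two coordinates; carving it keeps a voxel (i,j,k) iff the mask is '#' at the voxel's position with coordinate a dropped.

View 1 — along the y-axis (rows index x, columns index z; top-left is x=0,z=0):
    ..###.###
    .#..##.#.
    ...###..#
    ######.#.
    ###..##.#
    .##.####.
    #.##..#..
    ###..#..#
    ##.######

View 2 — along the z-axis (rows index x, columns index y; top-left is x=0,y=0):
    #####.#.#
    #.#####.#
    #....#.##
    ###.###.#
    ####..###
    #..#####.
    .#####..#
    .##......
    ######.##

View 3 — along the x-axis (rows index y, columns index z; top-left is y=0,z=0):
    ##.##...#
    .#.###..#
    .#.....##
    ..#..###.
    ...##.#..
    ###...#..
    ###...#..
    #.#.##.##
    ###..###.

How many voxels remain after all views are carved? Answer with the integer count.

initial block: 9^3 = 729
after view 1 [y-axis, 50 of 81 cells solid] → remaining = 450
after view 2 [z-axis, 54 of 81 cells solid] → remaining = 311
after view 3 [x-axis, 40 of 81 cells solid] → remaining = 151

voxel count = 151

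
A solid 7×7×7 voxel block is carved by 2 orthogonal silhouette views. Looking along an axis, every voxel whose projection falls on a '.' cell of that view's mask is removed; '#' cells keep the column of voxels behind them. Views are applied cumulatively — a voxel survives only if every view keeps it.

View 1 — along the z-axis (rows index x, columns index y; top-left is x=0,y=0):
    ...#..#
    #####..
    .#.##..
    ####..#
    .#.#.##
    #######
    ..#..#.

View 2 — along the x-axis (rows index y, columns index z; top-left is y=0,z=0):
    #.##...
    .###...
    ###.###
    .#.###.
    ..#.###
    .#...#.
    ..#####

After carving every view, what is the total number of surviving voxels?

110 voxels

before carving: 343 voxels (7×7×7)
after view 1 [z-axis, 28 of 49 cells solid] → remaining = 196
after view 2 [x-axis, 27 of 49 cells solid] → remaining = 110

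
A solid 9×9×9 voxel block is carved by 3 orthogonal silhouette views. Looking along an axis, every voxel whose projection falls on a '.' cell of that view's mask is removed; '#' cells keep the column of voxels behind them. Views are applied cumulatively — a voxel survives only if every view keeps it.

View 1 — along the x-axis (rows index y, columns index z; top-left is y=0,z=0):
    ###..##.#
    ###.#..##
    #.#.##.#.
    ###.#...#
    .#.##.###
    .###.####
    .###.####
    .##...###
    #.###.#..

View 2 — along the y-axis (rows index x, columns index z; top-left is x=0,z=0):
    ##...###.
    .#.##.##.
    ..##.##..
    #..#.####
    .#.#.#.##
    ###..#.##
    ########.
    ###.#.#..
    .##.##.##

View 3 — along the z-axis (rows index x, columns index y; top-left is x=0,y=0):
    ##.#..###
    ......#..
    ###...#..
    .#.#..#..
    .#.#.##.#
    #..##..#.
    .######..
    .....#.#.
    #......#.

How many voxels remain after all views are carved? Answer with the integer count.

119 voxels

before carving: 729 voxels (9×9×9)
  1. axis=0 (YZ plane), |mask|=52  ⇒  voxels=468
  2. axis=1 (XZ plane), |mask|=50  ⇒  voxels=288
  3. axis=2 (XY plane), |mask|=33  ⇒  voxels=119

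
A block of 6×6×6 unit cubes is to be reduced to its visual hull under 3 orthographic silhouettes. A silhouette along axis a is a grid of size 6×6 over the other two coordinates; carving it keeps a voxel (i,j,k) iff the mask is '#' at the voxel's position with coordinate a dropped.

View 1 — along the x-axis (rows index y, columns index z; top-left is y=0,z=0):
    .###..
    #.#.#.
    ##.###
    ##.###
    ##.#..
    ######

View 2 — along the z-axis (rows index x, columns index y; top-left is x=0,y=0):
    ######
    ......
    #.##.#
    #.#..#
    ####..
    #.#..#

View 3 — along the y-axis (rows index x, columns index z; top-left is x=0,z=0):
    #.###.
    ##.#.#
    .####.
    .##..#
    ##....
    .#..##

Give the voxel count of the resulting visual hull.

voxel count = 50

start: 6×6×6 = 216 voxels
carve view 1 (along x, YZ-mask fill 25/36): 150 voxels remain
carve view 2 (along z, XY-mask fill 20/36): 88 voxels remain
carve view 3 (along y, XZ-mask fill 20/36): 50 voxels remain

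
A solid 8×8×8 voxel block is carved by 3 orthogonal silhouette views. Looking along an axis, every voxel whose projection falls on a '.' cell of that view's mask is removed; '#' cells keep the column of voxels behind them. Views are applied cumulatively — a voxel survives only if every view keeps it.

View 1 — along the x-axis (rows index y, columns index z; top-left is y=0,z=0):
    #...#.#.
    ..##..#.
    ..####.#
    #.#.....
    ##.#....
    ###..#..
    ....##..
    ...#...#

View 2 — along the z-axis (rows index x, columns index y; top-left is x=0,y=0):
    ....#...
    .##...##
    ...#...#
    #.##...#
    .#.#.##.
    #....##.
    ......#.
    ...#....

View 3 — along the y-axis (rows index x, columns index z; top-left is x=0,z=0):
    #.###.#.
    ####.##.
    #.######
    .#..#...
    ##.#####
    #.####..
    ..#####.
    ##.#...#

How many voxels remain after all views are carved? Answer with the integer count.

before carving: 512 voxels (8×8×8)
[1] x-view keeps 24 columns → grid now 192
[2] z-view keeps 20 columns → grid now 55
[3] y-view keeps 41 columns → grid now 34

voxel count = 34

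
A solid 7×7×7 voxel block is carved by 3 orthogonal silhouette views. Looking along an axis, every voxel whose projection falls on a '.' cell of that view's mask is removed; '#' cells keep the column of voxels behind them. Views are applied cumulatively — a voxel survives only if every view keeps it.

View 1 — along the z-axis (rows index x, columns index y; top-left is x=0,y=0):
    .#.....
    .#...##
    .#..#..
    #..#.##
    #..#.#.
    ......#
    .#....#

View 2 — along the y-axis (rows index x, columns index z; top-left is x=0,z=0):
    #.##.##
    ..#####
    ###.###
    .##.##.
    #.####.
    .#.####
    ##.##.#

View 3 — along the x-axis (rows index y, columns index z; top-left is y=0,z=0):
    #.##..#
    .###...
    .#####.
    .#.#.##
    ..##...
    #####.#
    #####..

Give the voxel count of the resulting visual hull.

start: 7×7×7 = 343 voxels
V1 z: intersect with XY mask (16 set) -- 112 left
V2 y: intersect with XZ mask (35 set) -- 78 left
V3 x: intersect with YZ mask (29 set) -- 41 left

remaining voxels: 41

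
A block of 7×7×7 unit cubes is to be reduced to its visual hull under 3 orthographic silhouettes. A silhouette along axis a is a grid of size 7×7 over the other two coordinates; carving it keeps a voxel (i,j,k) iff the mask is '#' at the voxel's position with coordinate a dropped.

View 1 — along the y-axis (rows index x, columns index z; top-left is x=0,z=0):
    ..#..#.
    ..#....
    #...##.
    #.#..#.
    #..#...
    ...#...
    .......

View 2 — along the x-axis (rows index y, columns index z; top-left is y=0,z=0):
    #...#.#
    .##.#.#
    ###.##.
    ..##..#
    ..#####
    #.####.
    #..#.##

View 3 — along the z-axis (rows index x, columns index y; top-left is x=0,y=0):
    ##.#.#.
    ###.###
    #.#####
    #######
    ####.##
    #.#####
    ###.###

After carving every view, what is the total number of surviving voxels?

start: 7×7×7 = 343 voxels
V1 y: intersect with XZ mask (12 set) -- 84 left
V2 x: intersect with YZ mask (29 set) -- 52 left
V3 z: intersect with XY mask (41 set) -- 44 left

44 voxels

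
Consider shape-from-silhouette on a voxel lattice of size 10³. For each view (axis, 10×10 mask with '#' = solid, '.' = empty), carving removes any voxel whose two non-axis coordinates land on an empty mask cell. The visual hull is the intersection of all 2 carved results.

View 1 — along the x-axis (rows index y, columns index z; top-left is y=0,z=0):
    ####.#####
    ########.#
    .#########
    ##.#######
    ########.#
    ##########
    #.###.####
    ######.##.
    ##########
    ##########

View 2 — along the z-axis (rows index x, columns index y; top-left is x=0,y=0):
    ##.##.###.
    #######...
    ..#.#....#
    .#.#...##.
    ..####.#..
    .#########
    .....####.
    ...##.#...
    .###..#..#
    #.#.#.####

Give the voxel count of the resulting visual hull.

voxel count = 486

full grid |V| = 1000
after view 1 [x-axis, 91 of 100 cells solid] → remaining = 910
after view 2 [z-axis, 54 of 100 cells solid] → remaining = 486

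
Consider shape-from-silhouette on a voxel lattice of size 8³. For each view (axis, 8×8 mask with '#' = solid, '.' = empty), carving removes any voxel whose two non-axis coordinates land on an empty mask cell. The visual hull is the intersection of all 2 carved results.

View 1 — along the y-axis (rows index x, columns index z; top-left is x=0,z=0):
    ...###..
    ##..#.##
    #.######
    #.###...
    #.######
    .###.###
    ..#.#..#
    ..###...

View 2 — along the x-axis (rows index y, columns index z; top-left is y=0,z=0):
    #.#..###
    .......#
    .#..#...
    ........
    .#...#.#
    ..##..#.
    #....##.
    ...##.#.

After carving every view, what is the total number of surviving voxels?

before carving: 512 voxels (8×8×8)
after view 1 [y-axis, 38 of 64 cells solid] → remaining = 304
after view 2 [x-axis, 20 of 64 cells solid] → remaining = 93

voxel count = 93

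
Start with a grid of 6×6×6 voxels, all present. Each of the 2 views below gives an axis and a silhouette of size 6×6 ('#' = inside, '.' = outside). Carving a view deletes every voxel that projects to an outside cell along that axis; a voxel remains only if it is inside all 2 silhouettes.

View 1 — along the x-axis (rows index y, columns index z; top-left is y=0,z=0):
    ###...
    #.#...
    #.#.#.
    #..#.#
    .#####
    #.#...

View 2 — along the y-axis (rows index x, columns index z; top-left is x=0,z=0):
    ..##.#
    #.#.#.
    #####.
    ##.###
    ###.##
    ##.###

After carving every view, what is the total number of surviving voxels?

voxel count = 79

initial block: 6^3 = 216
after view 1 [x-axis, 18 of 36 cells solid] → remaining = 108
after view 2 [y-axis, 26 of 36 cells solid] → remaining = 79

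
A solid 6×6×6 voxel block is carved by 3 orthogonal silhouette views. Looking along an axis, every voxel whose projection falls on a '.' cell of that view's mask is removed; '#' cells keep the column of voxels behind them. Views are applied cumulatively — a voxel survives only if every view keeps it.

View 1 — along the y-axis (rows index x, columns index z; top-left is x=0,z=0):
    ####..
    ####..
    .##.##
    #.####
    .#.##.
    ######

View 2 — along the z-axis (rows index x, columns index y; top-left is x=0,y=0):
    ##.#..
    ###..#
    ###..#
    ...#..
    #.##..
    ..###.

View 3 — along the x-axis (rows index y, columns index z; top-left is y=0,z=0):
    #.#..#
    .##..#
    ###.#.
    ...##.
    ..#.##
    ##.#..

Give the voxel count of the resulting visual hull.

voxel count = 39

before carving: 216 voxels (6×6×6)
  1. axis=1 (XZ plane), |mask|=26  ⇒  voxels=156
  2. axis=2 (XY plane), |mask|=18  ⇒  voxels=76
  3. axis=0 (YZ plane), |mask|=18  ⇒  voxels=39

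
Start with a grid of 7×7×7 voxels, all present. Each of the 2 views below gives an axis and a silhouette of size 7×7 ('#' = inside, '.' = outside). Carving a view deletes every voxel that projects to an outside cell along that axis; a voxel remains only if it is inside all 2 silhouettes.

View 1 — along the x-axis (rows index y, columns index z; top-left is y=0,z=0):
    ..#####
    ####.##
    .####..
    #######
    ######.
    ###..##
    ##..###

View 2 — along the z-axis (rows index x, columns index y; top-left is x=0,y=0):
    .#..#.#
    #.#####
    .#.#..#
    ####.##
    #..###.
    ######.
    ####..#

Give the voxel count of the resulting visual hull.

|visual hull| = 182

before carving: 343 voxels (7×7×7)
carve view 1 (along x, YZ-mask fill 38/49): 266 voxels remain
carve view 2 (along z, XY-mask fill 33/49): 182 voxels remain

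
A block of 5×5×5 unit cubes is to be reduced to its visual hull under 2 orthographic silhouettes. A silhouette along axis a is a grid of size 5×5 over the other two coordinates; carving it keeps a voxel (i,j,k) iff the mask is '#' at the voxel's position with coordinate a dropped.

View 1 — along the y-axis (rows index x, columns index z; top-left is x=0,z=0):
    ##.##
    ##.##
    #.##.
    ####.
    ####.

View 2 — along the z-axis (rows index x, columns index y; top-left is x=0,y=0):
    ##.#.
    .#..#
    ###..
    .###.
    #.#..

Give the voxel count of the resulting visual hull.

remaining voxels: 49

before carving: 125 voxels (5×5×5)
step 1: project along y, AND mask (19/25) → |grid| = 95
step 2: project along z, AND mask (13/25) → |grid| = 49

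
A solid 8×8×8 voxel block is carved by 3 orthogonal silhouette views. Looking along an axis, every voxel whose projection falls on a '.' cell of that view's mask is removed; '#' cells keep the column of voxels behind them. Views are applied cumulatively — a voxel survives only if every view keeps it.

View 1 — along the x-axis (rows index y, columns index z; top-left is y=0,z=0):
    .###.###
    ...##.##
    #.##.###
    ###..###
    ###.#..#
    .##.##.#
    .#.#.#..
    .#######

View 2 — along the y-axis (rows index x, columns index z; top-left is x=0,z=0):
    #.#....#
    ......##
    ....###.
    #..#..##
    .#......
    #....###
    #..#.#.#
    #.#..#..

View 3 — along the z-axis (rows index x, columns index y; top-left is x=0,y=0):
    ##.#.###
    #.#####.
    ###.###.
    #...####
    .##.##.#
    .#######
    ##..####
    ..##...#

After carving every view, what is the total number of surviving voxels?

start: 8×8×8 = 512 voxels
step 1: project along x, AND mask (42/64) → |grid| = 336
step 2: project along y, AND mask (24/64) → |grid| = 126
step 3: project along z, AND mask (44/64) → |grid| = 81

remaining voxels: 81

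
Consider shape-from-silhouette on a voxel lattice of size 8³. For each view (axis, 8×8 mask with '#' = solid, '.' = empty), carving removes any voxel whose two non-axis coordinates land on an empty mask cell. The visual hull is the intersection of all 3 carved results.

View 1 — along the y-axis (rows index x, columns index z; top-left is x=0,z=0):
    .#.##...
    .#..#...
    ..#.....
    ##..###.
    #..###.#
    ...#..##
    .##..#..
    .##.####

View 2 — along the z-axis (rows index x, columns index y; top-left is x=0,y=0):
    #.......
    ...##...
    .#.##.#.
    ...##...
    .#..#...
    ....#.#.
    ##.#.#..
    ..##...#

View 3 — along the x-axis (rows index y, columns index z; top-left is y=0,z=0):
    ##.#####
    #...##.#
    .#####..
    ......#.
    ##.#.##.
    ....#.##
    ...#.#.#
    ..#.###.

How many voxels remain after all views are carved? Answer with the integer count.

|visual hull| = 32

start: 8×8×8 = 512 voxels
carve view 1 (along y, XZ-mask fill 28/64): 224 voxels remain
carve view 2 (along z, XY-mask fill 20/64): 67 voxels remain
carve view 3 (along x, YZ-mask fill 32/64): 32 voxels remain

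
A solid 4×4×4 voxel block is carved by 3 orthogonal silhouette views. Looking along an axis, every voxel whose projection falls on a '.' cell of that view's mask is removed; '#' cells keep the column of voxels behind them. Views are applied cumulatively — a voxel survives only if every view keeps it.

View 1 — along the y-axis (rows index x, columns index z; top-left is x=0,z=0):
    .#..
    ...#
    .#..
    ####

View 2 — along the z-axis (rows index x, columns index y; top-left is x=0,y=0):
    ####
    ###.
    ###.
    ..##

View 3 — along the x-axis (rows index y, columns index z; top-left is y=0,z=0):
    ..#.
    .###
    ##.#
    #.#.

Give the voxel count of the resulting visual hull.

initial block: 4^3 = 64
  1. axis=1 (XZ plane), |mask|=7  ⇒  voxels=28
  2. axis=2 (XY plane), |mask|=12  ⇒  voxels=18
  3. axis=0 (YZ plane), |mask|=9  ⇒  voxels=11

remaining voxels: 11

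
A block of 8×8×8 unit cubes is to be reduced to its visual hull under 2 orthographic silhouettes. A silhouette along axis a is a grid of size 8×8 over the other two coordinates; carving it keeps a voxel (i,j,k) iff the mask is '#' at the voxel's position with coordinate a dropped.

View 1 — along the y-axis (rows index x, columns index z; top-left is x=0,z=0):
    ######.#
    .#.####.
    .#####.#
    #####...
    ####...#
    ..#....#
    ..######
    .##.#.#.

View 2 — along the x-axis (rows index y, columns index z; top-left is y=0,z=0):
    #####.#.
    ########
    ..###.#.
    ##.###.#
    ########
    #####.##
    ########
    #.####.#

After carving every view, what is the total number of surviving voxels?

voxel count = 270

start: 8×8×8 = 512 voxels
carve view 1 (along y, XZ-mask fill 40/64): 320 voxels remain
carve view 2 (along x, YZ-mask fill 53/64): 270 voxels remain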